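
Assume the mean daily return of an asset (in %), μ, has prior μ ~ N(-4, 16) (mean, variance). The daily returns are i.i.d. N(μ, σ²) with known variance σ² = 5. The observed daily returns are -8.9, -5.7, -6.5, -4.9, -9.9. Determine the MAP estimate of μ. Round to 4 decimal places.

μ̂_MAP = -6.9929

n = 5; x̄ = ((-8.9) + (-5.7) + (-6.5) + (-4.9) + (-9.9))/5 = -35.9/5 = -7.18.
For a Normal prior and Normal likelihood with known variance, the posterior is Normal; its mode equals its mean, the precision-weighted average.
Prior precision 1/σ₀² = 1/16 = 0.0625; data precision n/σ² = 5/5 = 1.
μ̂ = (0.0625·(-4) + 1·(-7.18)) / (0.0625 + 1) = (-7.43)/1.0625 = -2972/425 ≈ -6.9929.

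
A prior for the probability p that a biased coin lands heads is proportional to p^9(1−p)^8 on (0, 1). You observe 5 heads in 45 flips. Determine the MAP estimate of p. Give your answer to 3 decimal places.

The prior density ∝ p^9(1−p)^8 is the kernel of Beta(10, 9).
Data: 5 successes in 45 trials. The binomial likelihood contributes p^5(1−p)^40, so the posterior is Beta(10+5, 9+40) = Beta(15, 49).
For Beta(a, b) with a, b > 1 the mode is (a−1)/(a+b−2) = 14/62 ≈ 0.226.

p̂_MAP = 0.226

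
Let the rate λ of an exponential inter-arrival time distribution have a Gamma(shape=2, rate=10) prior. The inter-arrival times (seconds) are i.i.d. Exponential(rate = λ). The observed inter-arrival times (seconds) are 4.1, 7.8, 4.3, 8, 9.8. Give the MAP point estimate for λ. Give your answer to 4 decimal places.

λ̂_MAP = 0.1364

The Exponential(rate=λ) likelihood is ∝ λ^n e^(−λΣtᵢ). Here n = 5 and Σtᵢ = 4.1 + 7.8 + 4.3 + 8 + 9.8 = 34.
Posterior ∝ λe^(−10λ) · λ^5e^(−34λ) = λ^6e^(−44λ), i.e. Gamma(7, 44).
Mode = (a−1)/b = 6/44 ≈ 0.1364.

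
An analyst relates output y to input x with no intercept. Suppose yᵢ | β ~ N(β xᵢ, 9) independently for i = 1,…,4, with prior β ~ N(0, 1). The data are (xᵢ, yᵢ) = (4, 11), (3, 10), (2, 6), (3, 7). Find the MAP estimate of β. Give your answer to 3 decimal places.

β̂_MAP = 2.277

log p(β | y) = −Σ(yᵢ − βxᵢ)²/(2·9) − β²/(2·1) + const.
Setting the derivative to zero: Σxᵢ(yᵢ − βxᵢ)/9 − β/1 = 0, so β = Σxᵢyᵢ / (Σxᵢ² + σ²/τ²).
Σxᵢyᵢ = 4·11 + 3·10 + 2·6 + 3·7 = 107; Σxᵢ² = 38; σ²/τ² = 9.
β̂_MAP = 107 / (38 + 9) = 107/47 ≈ 2.277.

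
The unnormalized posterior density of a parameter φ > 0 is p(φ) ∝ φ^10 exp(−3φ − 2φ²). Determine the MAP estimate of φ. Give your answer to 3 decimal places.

φ̂_MAP = 1.250

ℓ'(φ) = 10/φ − 3 − 4φ. Setting this to zero and multiplying by φ: 4φ² + 3φ − 10 = 0.
φ = (−3 + √(3² + 4·4·10)) / (2·4) = (−3 + √169) / 8 = (−3 + 13)/8 = 5/4.
ℓ''(φ) = −10/φ² − 4 < 0, confirming a maximum.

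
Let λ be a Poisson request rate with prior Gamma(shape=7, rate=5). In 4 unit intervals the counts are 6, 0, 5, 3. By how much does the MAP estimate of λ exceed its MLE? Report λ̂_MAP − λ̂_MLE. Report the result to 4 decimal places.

Σxᵢ = 14. Posterior is Gamma(21, 9); MAP = (21−1)/9 = 20/9 ≈ 2.22222.
MLE = x̄ = 14/4 ≈ 3.50000.
Difference = 20/9 − 14/4 = -23/18 ≈ -1.2778.

MAP − MLE = -1.2778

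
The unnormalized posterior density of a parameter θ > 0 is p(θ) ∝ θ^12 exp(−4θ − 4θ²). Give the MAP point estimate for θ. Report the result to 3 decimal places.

θ̂_MAP = 1.000

ℓ'(θ) = 12/θ − 4 − 8θ. Setting this to zero and multiplying by θ: 8θ² + 4θ − 12 = 0.
θ = (−4 + √(4² + 4·8·12)) / (2·8) = (−4 + √400) / 16 = (−4 + 20)/16 = 1.
ℓ''(θ) = −12/θ² − 8 < 0, confirming a maximum.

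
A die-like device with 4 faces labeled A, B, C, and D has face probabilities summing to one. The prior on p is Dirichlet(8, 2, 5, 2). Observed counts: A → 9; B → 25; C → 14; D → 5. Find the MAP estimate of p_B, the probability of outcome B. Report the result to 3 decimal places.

The posterior is Dirichlet(αᵢ + nᵢ) = Dirichlet(17, 27, 19, 7).
For a Dirichlet(a₁,…,a_K) with all aᵢ > 1, the mode has j-th component (aⱼ − 1)/(Σaᵢ − K).
Here Σaᵢ = 70 and K = 4, so p_B = (27 − 1)/(70 − 4) = 26/66 ≈ 0.394.

MAP estimate of p_B = 0.394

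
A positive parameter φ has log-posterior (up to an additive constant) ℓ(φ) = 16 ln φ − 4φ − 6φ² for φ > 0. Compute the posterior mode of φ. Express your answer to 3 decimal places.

φ̂_MAP = 1.000

ℓ'(φ) = 16/φ − 4 − 12φ. Setting this to zero and multiplying by φ: 12φ² + 4φ − 16 = 0.
φ = (−4 + √(4² + 4·12·16)) / (2·12) = (−4 + √784) / 24 = (−4 + 28)/24 = 1.
ℓ''(φ) = −16/φ² − 12 < 0, confirming a maximum.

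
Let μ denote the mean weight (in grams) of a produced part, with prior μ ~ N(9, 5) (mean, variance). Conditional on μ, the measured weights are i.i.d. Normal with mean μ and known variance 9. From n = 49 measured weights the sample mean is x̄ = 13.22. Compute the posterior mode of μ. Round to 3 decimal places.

n = 49, x̄ = 13.22.
For a Normal prior and Normal likelihood with known variance, the posterior is Normal; its mode equals its mean, the precision-weighted average.
Prior precision 1/σ₀² = 1/5 = 0.2; data precision n/σ² = 49/9.
μ̂ = (0.2·9 + (49/9)·13.22) / (0.2 + 49/9) = (33199/450)/(254/45) = 33199/2540 ≈ 13.070.

μ̂_MAP = 13.070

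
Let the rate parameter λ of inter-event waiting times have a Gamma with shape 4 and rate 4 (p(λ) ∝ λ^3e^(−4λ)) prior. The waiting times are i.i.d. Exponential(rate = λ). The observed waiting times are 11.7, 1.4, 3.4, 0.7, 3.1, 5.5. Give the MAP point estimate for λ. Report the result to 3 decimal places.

The Exponential(rate=λ) likelihood is ∝ λ^n e^(−λΣtᵢ). Here n = 6 and Σtᵢ = 11.7 + 1.4 + 3.4 + 0.7 + 3.1 + 5.5 = 25.8.
Posterior ∝ λ^3e^(−4λ) · λ^6e^(−25.8λ) = λ^9e^(−29.8λ), i.e. Gamma(10, 29.8).
Mode = (a−1)/b = 9/29.8 ≈ 0.302.

λ̂_MAP = 0.302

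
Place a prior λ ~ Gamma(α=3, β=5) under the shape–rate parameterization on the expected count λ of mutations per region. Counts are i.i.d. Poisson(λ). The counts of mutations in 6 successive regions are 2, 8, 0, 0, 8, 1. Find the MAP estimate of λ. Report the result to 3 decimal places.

Σxᵢ = 2+8+0+0+8+1 = 19, with n = 6.
Posterior ∝ λ^2e^(−5λ) · λ^19e^(−6λ) = λ^21e^(−11λ), i.e. Gamma(shape=22, rate=11).
The mode of a Gamma(a, b) with a ≥ 1 (shape–rate) is (a−1)/b = 21/11 ≈ 1.909.

λ̂_MAP = 1.909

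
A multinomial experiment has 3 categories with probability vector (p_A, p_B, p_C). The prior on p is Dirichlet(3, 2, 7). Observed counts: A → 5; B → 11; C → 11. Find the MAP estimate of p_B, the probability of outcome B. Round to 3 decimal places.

MAP estimate of p_B = 0.333

The posterior is Dirichlet(αᵢ + nᵢ) = Dirichlet(8, 13, 18).
For a Dirichlet(a₁,…,a_K) with all aᵢ > 1, the mode has j-th component (aⱼ − 1)/(Σaᵢ − K).
Here Σaᵢ = 39 and K = 3, so p_B = (13 − 1)/(39 − 3) = 12/36 ≈ 0.333.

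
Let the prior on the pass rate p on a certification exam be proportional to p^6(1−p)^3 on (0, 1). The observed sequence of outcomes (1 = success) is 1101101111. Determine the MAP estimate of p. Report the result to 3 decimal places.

p̂_MAP = 0.737

The prior density ∝ p^6(1−p)^3 is the kernel of Beta(7, 4).
Data: 8 successes in 10 trials (from the sequence). The binomial likelihood contributes p^8(1−p)^2, so the posterior is Beta(7+8, 4+2) = Beta(15, 6).
For Beta(a, b) with a, b > 1 the mode is (a−1)/(a+b−2) = 14/19 ≈ 0.737.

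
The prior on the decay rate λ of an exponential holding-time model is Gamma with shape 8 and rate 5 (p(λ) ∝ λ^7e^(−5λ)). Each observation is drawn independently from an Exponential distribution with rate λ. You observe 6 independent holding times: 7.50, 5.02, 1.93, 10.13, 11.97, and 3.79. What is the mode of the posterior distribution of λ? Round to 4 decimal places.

The Exponential(rate=λ) likelihood is ∝ λ^n e^(−λΣtᵢ). Here n = 6 and Σtᵢ = 7.50 + 5.02 + 1.93 + 10.13 + 11.97 + 3.79 = 40.34.
Posterior ∝ λ^7e^(−5λ) · λ^6e^(−40.34λ) = λ^13e^(−45.34λ), i.e. Gamma(14, 45.34).
Mode = (a−1)/b = 13/45.34 ≈ 0.2867.

λ̂_MAP = 0.2867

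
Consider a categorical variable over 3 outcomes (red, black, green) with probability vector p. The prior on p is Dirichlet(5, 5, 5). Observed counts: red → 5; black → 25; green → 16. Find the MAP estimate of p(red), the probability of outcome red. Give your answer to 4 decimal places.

MAP estimate of p(red) = 0.1552

The posterior is Dirichlet(αᵢ + nᵢ) = Dirichlet(10, 30, 21).
For a Dirichlet(a₁,…,a_K) with all aᵢ > 1, the mode has j-th component (aⱼ − 1)/(Σaᵢ − K).
Here Σaᵢ = 61 and K = 3, so p(red) = (10 − 1)/(61 − 3) = 9/58 ≈ 0.1552.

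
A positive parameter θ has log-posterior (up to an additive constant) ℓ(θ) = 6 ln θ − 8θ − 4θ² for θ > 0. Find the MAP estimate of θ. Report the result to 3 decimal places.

ℓ'(θ) = 6/θ − 8 − 8θ. Setting this to zero and multiplying by θ: 8θ² + 8θ − 6 = 0.
θ = (−8 + √(8² + 4·8·6)) / (2·8) = (−8 + √256) / 16 = (−8 + 16)/16 = 1/2.
ℓ''(θ) = −6/θ² − 8 < 0, confirming a maximum.

θ̂_MAP = 0.500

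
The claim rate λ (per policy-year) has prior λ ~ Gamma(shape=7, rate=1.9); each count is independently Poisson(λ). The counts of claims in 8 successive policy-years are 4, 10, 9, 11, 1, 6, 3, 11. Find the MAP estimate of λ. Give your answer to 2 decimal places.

Σxᵢ = 4+10+9+11+1+6+3+11 = 55, with n = 8.
Posterior ∝ λ^6e^(−1.9λ) · λ^55e^(−8λ) = λ^61e^(−9.9λ), i.e. Gamma(shape=62, rate=9.9).
The mode of a Gamma(a, b) with a ≥ 1 (shape–rate) is (a−1)/b = 61/9.9 ≈ 6.16.

λ̂_MAP = 6.16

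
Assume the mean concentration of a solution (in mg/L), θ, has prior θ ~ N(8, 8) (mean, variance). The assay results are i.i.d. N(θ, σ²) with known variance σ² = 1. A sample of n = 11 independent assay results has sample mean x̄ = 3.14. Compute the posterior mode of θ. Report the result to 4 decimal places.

θ̂_MAP = 3.1946

n = 11, x̄ = 3.14.
For a Normal prior and Normal likelihood with known variance, the posterior is Normal; its mode equals its mean, the precision-weighted average.
Prior precision 1/σ₀² = 1/8 = 0.125; data precision n/σ² = 11/1 = 11.
θ̂ = (0.125·8 + 11·3.14) / (0.125 + 11) = 35.54/11.125 = 7108/2225 ≈ 3.1946.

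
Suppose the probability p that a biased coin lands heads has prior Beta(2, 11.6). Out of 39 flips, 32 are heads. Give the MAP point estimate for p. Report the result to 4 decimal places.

p̂_MAP = 0.6522

Prior: Beta(2, 11.6).
Data: 32 successes in 39 trials. The binomial likelihood contributes p^32(1−p)^7, so the posterior is Beta(2+32, 11.6+7) = Beta(34, 18.6).
For Beta(a, b) with a, b > 1 the mode is (a−1)/(a+b−2) = 33/50.6 ≈ 0.6522.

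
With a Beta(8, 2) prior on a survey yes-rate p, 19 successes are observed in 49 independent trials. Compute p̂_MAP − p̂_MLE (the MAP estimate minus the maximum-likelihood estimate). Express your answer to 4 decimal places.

MAP − MLE = 0.0684

Posterior is Beta(27, 32); MAP = (27−1)/(59−2) = 26/57 ≈ 0.45614.
MLE ignores the prior: p̂_MLE = k/n = 19/49 ≈ 0.38776.
Difference = 26/57 − 19/49 = 191/2793 ≈ 0.0684.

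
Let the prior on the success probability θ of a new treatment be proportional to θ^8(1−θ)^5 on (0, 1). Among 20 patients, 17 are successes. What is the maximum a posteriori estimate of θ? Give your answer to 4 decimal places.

The prior density ∝ θ^8(1−θ)^5 is the kernel of Beta(9, 6).
Data: 17 successes in 20 trials. The binomial likelihood contributes θ^17(1−θ)^3, so the posterior is Beta(9+17, 6+3) = Beta(26, 9).
For Beta(a, b) with a, b > 1 the mode is (a−1)/(a+b−2) = 25/33 ≈ 0.7576.

θ̂_MAP = 0.7576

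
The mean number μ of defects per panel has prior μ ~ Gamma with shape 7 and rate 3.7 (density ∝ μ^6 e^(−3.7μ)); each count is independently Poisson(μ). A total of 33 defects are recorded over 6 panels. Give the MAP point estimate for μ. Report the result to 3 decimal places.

Σxᵢ = 33, n = 6.
Posterior ∝ μ^6e^(−3.7μ) · μ^33e^(−6μ) = μ^39e^(−9.7μ), i.e. Gamma(shape=40, rate=9.7).
The mode of a Gamma(a, b) with a ≥ 1 (shape–rate) is (a−1)/b = 39/9.7 ≈ 4.021.

μ̂_MAP = 4.021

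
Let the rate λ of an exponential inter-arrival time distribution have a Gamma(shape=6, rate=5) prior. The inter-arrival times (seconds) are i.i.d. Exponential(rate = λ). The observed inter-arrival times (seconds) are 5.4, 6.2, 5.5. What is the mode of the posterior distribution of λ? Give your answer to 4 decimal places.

The Exponential(rate=λ) likelihood is ∝ λ^n e^(−λΣtᵢ). Here n = 3 and Σtᵢ = 5.4 + 6.2 + 5.5 = 17.1.
Posterior ∝ λ^5e^(−5λ) · λ^3e^(−17.1λ) = λ^8e^(−22.1λ), i.e. Gamma(9, 22.1).
Mode = (a−1)/b = 8/22.1 ≈ 0.3620.

λ̂_MAP = 0.3620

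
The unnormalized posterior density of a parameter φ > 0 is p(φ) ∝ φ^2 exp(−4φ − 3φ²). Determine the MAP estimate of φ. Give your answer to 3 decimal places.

φ̂_MAP = 0.333

ℓ'(φ) = 2/φ − 4 − 6φ. Setting this to zero and multiplying by φ: 6φ² + 4φ − 2 = 0.
φ = (−4 + √(4² + 4·6·2)) / (2·6) = (−4 + √64) / 12 = (−4 + 8)/12 = 1/3.
ℓ''(φ) = −2/φ² − 6 < 0, confirming a maximum.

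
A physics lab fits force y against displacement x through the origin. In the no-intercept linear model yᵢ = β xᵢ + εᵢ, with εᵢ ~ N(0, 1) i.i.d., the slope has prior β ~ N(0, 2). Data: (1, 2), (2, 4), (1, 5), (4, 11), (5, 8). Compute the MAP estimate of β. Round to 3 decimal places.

β̂_MAP = 2.084

log p(β | y) = −Σ(yᵢ − βxᵢ)²/(2·1) − β²/(2·2) + const.
Setting the derivative to zero: Σxᵢ(yᵢ − βxᵢ)/1 − β/2 = 0, so β = Σxᵢyᵢ / (Σxᵢ² + σ²/τ²).
Σxᵢyᵢ = 1·2 + 2·4 + 1·5 + 4·11 + 5·8 = 99; Σxᵢ² = 47; σ²/τ² = 0.5.
β̂_MAP = 99 / (47 + 0.5) = 99/47.5 ≈ 2.084.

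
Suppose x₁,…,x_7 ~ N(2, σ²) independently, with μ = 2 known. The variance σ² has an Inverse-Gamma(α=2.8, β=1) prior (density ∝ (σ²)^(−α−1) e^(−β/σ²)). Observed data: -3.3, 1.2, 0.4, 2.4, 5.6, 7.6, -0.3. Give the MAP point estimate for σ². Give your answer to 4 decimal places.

σ̂²_MAP = 5.6890

Sum of squared deviations about the known mean: SS = (-3.3−2)² + (1.2−2)² + (0.4−2)² + (2.4−2)² + (5.6−2)² + (7.6−2)² + (-0.3−2)² = 81.06.
The Normal likelihood contributes (σ²)^(−n/2) exp(−SS/(2σ²)), so the posterior is Inverse-Gamma(α + n/2, β + SS/2) = Inverse-Gamma(6.3, 41.53).
The mode of Inverse-Gamma(a, b) is b/(a+1) = 41.53/7.3 ≈ 5.6890.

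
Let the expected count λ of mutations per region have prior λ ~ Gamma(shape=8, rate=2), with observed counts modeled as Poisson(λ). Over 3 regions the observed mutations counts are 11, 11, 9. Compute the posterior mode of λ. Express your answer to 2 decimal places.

λ̂_MAP = 7.60

Σxᵢ = 11+11+9 = 31, with n = 3.
Posterior ∝ λ^7e^(−2λ) · λ^31e^(−3λ) = λ^38e^(−5λ), i.e. Gamma(shape=39, rate=5).
The mode of a Gamma(a, b) with a ≥ 1 (shape–rate) is (a−1)/b = 38/5 ≈ 7.60.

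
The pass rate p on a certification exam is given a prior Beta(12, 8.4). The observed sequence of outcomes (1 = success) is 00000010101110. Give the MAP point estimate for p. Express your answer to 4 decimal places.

Prior: Beta(12, 8.4).
Data: 5 successes in 14 trials (from the sequence). The binomial likelihood contributes p^5(1−p)^9, so the posterior is Beta(12+5, 8.4+9) = Beta(17, 17.4).
For Beta(a, b) with a, b > 1 the mode is (a−1)/(a+b−2) = 16/32.4 ≈ 0.4938.

p̂_MAP = 0.4938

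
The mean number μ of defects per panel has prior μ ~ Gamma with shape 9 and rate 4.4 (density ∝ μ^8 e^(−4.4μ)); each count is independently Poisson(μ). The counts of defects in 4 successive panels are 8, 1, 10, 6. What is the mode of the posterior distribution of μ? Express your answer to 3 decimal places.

μ̂_MAP = 3.929

Σxᵢ = 8+1+10+6 = 25, with n = 4.
Posterior ∝ μ^8e^(−4.4μ) · μ^25e^(−4μ) = μ^33e^(−8.4μ), i.e. Gamma(shape=34, rate=8.4).
The mode of a Gamma(a, b) with a ≥ 1 (shape–rate) is (a−1)/b = 33/8.4 ≈ 3.929.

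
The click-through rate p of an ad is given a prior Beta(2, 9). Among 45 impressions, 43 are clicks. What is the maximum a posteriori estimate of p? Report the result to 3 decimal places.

p̂_MAP = 0.815

Prior: Beta(2, 9).
Data: 43 successes in 45 trials. The binomial likelihood contributes p^43(1−p)^2, so the posterior is Beta(2+43, 9+2) = Beta(45, 11).
For Beta(a, b) with a, b > 1 the mode is (a−1)/(a+b−2) = 44/54 ≈ 0.815.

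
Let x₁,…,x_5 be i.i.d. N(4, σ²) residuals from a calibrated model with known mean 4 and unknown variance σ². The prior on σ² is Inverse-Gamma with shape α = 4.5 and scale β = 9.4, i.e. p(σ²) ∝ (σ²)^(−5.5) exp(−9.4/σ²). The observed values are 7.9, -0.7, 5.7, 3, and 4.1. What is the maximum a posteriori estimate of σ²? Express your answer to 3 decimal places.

σ̂²_MAP = 3.750

Sum of squared deviations about the known mean: SS = (7.9−4)² + (-0.7−4)² + (5.7−4)² + (3−4)² + (4.1−4)² = 41.2.
The Normal likelihood contributes (σ²)^(−n/2) exp(−SS/(2σ²)), so the posterior is Inverse-Gamma(α + n/2, β + SS/2) = Inverse-Gamma(7, 30).
The mode of Inverse-Gamma(a, b) is b/(a+1) = 30/8 ≈ 3.750.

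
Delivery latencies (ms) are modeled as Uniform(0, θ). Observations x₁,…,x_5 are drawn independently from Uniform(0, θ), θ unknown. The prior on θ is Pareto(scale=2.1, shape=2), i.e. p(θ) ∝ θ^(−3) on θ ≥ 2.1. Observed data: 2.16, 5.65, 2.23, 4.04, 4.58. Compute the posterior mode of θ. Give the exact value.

θ̂_MAP = 5.65

The Uniform(0, θ) likelihood is θ^(−n) for θ ≥ max(xᵢ), zero otherwise. Here max(xᵢ) = 5.65.
Posterior ∝ θ^(−3) · θ^(−5) = θ^(−8) on θ ≥ max(2.1, 5.65) = 5.65.
This density is strictly decreasing in θ, so the posterior mode lies at the lower boundary of the support.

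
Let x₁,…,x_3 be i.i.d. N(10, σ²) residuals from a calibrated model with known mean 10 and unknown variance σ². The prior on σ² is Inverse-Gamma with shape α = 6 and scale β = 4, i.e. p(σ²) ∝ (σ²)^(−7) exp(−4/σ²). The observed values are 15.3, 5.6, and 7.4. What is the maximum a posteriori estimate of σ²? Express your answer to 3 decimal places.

Sum of squared deviations about the known mean: SS = (15.3−10)² + (5.6−10)² + (7.4−10)² = 54.21.
The Normal likelihood contributes (σ²)^(−n/2) exp(−SS/(2σ²)), so the posterior is Inverse-Gamma(α + n/2, β + SS/2) = Inverse-Gamma(7.5, 31.105).
The mode of Inverse-Gamma(a, b) is b/(a+1) = 31.105/8.5 ≈ 3.659.

σ̂²_MAP = 3.659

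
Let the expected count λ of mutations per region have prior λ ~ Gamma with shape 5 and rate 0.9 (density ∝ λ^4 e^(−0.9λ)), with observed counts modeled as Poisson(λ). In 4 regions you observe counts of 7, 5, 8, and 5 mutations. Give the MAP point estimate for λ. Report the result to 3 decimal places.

λ̂_MAP = 5.918

Σxᵢ = 7+5+8+5 = 25, with n = 4.
Posterior ∝ λ^4e^(−0.9λ) · λ^25e^(−4λ) = λ^29e^(−4.9λ), i.e. Gamma(shape=30, rate=4.9).
The mode of a Gamma(a, b) with a ≥ 1 (shape–rate) is (a−1)/b = 29/4.9 ≈ 5.918.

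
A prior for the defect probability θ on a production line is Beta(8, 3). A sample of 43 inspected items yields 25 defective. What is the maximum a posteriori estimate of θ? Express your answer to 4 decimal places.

Prior: Beta(8, 3).
Data: 25 successes in 43 trials. The binomial likelihood contributes θ^25(1−θ)^18, so the posterior is Beta(8+25, 3+18) = Beta(33, 21).
For Beta(a, b) with a, b > 1 the mode is (a−1)/(a+b−2) = 32/52 ≈ 0.6154.

θ̂_MAP = 0.6154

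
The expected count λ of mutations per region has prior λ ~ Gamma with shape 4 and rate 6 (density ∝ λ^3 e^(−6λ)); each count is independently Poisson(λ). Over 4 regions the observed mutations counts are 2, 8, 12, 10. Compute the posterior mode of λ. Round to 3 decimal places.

λ̂_MAP = 3.500

Σxᵢ = 2+8+12+10 = 32, with n = 4.
Posterior ∝ λ^3e^(−6λ) · λ^32e^(−4λ) = λ^35e^(−10λ), i.e. Gamma(shape=36, rate=10).
The mode of a Gamma(a, b) with a ≥ 1 (shape–rate) is (a−1)/b = 35/10 ≈ 3.500.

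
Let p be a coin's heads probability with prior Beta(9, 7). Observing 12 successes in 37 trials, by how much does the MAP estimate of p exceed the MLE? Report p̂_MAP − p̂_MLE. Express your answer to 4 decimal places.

Posterior is Beta(21, 32); MAP = (21−1)/(53−2) = 20/51 ≈ 0.39216.
MLE ignores the prior: p̂_MLE = k/n = 12/37 ≈ 0.32432.
Difference = 20/51 − 12/37 = 128/1887 ≈ 0.0678.

MAP − MLE = 0.0678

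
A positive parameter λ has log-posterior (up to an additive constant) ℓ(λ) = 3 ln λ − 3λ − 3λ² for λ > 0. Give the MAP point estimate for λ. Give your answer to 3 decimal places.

λ̂_MAP = 0.500

ℓ'(λ) = 3/λ − 3 − 6λ. Setting this to zero and multiplying by λ: 6λ² + 3λ − 3 = 0.
λ = (−3 + √(3² + 4·6·3)) / (2·6) = (−3 + √81) / 12 = (−3 + 9)/12 = 1/2.
ℓ''(λ) = −3/λ² − 6 < 0, confirming a maximum.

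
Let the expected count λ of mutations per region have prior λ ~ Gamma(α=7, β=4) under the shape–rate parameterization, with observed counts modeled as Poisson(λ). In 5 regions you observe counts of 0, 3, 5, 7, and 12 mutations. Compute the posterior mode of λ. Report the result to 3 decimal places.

Σxᵢ = 0+3+5+7+12 = 27, with n = 5.
Posterior ∝ λ^6e^(−4λ) · λ^27e^(−5λ) = λ^33e^(−9λ), i.e. Gamma(shape=34, rate=9).
The mode of a Gamma(a, b) with a ≥ 1 (shape–rate) is (a−1)/b = 33/9 ≈ 3.667.

λ̂_MAP = 3.667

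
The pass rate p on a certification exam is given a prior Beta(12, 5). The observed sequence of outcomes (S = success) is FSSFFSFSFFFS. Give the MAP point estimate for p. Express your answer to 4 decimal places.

p̂_MAP = 0.5926

Prior: Beta(12, 5).
Data: 5 successes in 12 trials (from the sequence). The binomial likelihood contributes p^5(1−p)^7, so the posterior is Beta(12+5, 5+7) = Beta(17, 12).
For Beta(a, b) with a, b > 1 the mode is (a−1)/(a+b−2) = 16/27 ≈ 0.5926.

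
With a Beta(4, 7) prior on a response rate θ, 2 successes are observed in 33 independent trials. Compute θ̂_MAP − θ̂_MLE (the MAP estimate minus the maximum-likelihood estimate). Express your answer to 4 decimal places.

MAP − MLE = 0.0584

Posterior is Beta(6, 38); MAP = (6−1)/(44−2) = 5/42 ≈ 0.11905.
MLE ignores the prior: θ̂_MLE = k/n = 2/33 ≈ 0.06061.
Difference = 5/42 − 2/33 = 9/154 ≈ 0.0584.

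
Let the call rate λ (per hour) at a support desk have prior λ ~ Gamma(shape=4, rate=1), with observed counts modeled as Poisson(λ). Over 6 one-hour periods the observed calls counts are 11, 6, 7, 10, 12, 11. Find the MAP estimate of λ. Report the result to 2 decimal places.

Σxᵢ = 11+6+7+10+12+11 = 57, with n = 6.
Posterior ∝ λ^3e^(−1λ) · λ^57e^(−6λ) = λ^60e^(−7λ), i.e. Gamma(shape=61, rate=7).
The mode of a Gamma(a, b) with a ≥ 1 (shape–rate) is (a−1)/b = 60/7 ≈ 8.57.

λ̂_MAP = 8.57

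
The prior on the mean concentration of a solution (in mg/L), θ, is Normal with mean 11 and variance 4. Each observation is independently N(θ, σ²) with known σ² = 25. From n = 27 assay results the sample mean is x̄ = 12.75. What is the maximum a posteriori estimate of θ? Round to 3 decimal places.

θ̂_MAP = 12.421

n = 27, x̄ = 12.75.
For a Normal prior and Normal likelihood with known variance, the posterior is Normal; its mode equals its mean, the precision-weighted average.
Prior precision 1/σ₀² = 1/4 = 0.25; data precision n/σ² = 27/25 = 1.08.
θ̂ = (0.25·11 + 1.08·12.75) / (0.25 + 1.08) = 16.52/1.33 = 236/19 ≈ 12.421.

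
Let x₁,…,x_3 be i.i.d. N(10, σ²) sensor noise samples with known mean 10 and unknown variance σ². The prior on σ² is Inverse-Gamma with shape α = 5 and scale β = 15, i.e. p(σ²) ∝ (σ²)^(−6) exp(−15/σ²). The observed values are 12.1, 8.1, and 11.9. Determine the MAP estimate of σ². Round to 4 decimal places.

Sum of squared deviations about the known mean: SS = (12.1−10)² + (8.1−10)² + (11.9−10)² = 11.63.
The Normal likelihood contributes (σ²)^(−n/2) exp(−SS/(2σ²)), so the posterior is Inverse-Gamma(α + n/2, β + SS/2) = Inverse-Gamma(6.5, 20.815).
The mode of Inverse-Gamma(a, b) is b/(a+1) = 20.815/7.5 ≈ 2.7753.

σ̂²_MAP = 2.7753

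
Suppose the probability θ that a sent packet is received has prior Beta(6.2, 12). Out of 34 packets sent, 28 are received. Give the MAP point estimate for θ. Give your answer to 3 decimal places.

θ̂_MAP = 0.661

Prior: Beta(6.2, 12).
Data: 28 successes in 34 trials. The binomial likelihood contributes θ^28(1−θ)^6, so the posterior is Beta(6.2+28, 12+6) = Beta(34.2, 18).
For Beta(a, b) with a, b > 1 the mode is (a−1)/(a+b−2) = 33.2/50.2 ≈ 0.661.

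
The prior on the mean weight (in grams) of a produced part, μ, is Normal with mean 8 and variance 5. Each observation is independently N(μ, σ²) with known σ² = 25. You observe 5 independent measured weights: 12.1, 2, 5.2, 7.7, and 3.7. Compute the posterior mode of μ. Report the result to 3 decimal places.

n = 5; x̄ = (12.1 + 2 + 5.2 + 7.7 + 3.7)/5 = 30.7/5 = 6.14.
For a Normal prior and Normal likelihood with known variance, the posterior is Normal; its mode equals its mean, the precision-weighted average.
Prior precision 1/σ₀² = 1/5 = 0.2; data precision n/σ² = 5/25 = 0.2.
μ̂ = (0.2·8 + 0.2·6.14) / (0.2 + 0.2) = 2.828/0.4 = 7.070.

μ̂_MAP = 7.070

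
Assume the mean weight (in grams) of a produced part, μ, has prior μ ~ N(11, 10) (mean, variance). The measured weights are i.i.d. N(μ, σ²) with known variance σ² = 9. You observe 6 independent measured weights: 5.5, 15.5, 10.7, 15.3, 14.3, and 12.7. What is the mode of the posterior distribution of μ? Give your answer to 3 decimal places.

μ̂_MAP = 12.159

n = 6; x̄ = (5.5 + 15.5 + 10.7 + 15.3 + 14.3 + 12.7)/6 = 74/6 = 37/3 ≈ 12.3333.
For a Normal prior and Normal likelihood with known variance, the posterior is Normal; its mode equals its mean, the precision-weighted average.
Prior precision 1/σ₀² = 1/10 = 0.1; data precision n/σ² = 6/9 = 2/3.
μ̂ = (0.1·11 + (2/3)·(37/3)) / (0.1 + 2/3) = (839/90)/(23/30) = 839/69 ≈ 12.159.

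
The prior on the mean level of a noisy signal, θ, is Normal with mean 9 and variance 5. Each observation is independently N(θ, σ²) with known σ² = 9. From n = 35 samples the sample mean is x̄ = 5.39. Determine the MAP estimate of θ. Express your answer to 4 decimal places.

n = 35, x̄ = 5.39.
For a Normal prior and Normal likelihood with known variance, the posterior is Normal; its mode equals its mean, the precision-weighted average.
Prior precision 1/σ₀² = 1/5 = 0.2; data precision n/σ² = 35/9.
θ̂ = (0.2·9 + (35/9)·5.39) / (0.2 + 35/9) = (4097/180)/(184/45) = 4097/736 ≈ 5.5666.

θ̂_MAP = 5.5666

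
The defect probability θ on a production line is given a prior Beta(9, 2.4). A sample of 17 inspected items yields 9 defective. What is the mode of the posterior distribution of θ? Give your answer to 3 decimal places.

θ̂_MAP = 0.644

Prior: Beta(9, 2.4).
Data: 9 successes in 17 trials. The binomial likelihood contributes θ^9(1−θ)^8, so the posterior is Beta(9+9, 2.4+8) = Beta(18, 10.4).
For Beta(a, b) with a, b > 1 the mode is (a−1)/(a+b−2) = 17/26.4 ≈ 0.644.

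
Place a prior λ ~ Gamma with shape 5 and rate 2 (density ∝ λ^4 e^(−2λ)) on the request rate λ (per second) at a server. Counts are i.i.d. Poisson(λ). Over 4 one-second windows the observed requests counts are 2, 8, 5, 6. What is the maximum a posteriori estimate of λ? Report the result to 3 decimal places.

λ̂_MAP = 4.167

Σxᵢ = 2+8+5+6 = 21, with n = 4.
Posterior ∝ λ^4e^(−2λ) · λ^21e^(−4λ) = λ^25e^(−6λ), i.e. Gamma(shape=26, rate=6).
The mode of a Gamma(a, b) with a ≥ 1 (shape–rate) is (a−1)/b = 25/6 ≈ 4.167.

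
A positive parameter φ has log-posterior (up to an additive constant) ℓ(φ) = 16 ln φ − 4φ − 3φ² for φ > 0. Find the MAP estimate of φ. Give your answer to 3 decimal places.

ℓ'(φ) = 16/φ − 4 − 6φ. Setting this to zero and multiplying by φ: 6φ² + 4φ − 16 = 0.
φ = (−4 + √(4² + 4·6·16)) / (2·6) = (−4 + √400) / 12 = (−4 + 20)/12 = 4/3.
ℓ''(φ) = −16/φ² − 6 < 0, confirming a maximum.

φ̂_MAP = 1.333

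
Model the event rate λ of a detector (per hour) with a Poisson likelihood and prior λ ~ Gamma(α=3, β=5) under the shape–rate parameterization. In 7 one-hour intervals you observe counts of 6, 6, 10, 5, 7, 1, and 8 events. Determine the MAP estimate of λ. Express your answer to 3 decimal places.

Σxᵢ = 6+6+10+5+7+1+8 = 43, with n = 7.
Posterior ∝ λ^2e^(−5λ) · λ^43e^(−7λ) = λ^45e^(−12λ), i.e. Gamma(shape=46, rate=12).
The mode of a Gamma(a, b) with a ≥ 1 (shape–rate) is (a−1)/b = 45/12 ≈ 3.750.

λ̂_MAP = 3.750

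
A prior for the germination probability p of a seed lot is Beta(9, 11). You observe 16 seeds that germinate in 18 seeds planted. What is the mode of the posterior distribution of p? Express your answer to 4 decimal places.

p̂_MAP = 0.6667

Prior: Beta(9, 11).
Data: 16 successes in 18 trials. The binomial likelihood contributes p^16(1−p)^2, so the posterior is Beta(9+16, 11+2) = Beta(25, 13).
For Beta(a, b) with a, b > 1 the mode is (a−1)/(a+b−2) = 24/36 ≈ 0.6667.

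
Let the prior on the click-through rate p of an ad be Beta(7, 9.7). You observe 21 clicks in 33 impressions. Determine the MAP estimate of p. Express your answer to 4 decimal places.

Prior: Beta(7, 9.7).
Data: 21 successes in 33 trials. The binomial likelihood contributes p^21(1−p)^12, so the posterior is Beta(7+21, 9.7+12) = Beta(28, 21.7).
For Beta(a, b) with a, b > 1 the mode is (a−1)/(a+b−2) = 27/47.7 ≈ 0.5660.

p̂_MAP = 0.5660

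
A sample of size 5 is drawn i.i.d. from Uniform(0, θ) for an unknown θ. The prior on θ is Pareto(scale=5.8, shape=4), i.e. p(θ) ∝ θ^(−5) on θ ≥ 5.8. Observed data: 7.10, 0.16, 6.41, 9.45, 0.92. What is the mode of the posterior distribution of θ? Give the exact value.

The Uniform(0, θ) likelihood is θ^(−n) for θ ≥ max(xᵢ), zero otherwise. Here max(xᵢ) = 9.45.
Posterior ∝ θ^(−5) · θ^(−5) = θ^(−10) on θ ≥ max(5.8, 9.45) = 9.45.
This density is strictly decreasing in θ, so the posterior mode lies at the lower boundary of the support.

θ̂_MAP = 9.45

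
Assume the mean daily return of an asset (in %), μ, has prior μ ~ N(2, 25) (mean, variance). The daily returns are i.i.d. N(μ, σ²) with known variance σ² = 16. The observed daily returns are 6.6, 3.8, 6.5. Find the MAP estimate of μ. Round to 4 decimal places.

n = 3; x̄ = (6.6 + 3.8 + 6.5)/3 = 16.9/3 = 169/30 ≈ 5.6333.
For a Normal prior and Normal likelihood with known variance, the posterior is Normal; its mode equals its mean, the precision-weighted average.
Prior precision 1/σ₀² = 1/25 = 0.04; data precision n/σ² = 3/16 = 0.1875.
μ̂ = (0.04·2 + 0.1875·(169/30)) / (0.04 + 0.1875) = 1.13625/0.2275 = 909/182 ≈ 4.9945.

μ̂_MAP = 4.9945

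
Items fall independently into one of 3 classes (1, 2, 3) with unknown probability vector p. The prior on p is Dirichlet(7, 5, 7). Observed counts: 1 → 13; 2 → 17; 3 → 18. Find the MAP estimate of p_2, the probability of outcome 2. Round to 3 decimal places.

The posterior is Dirichlet(αᵢ + nᵢ) = Dirichlet(20, 22, 25).
For a Dirichlet(a₁,…,a_K) with all aᵢ > 1, the mode has j-th component (aⱼ − 1)/(Σaᵢ − K).
Here Σaᵢ = 67 and K = 3, so p_2 = (22 − 1)/(67 − 3) = 21/64 ≈ 0.328.

MAP estimate: 0.328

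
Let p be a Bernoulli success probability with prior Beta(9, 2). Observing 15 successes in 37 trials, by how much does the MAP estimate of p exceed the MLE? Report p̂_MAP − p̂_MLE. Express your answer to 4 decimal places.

MAP − MLE = 0.0946

Posterior is Beta(24, 24); MAP = (24−1)/(48−2) = 23/46 ≈ 0.50000.
MLE ignores the prior: p̂_MLE = k/n = 15/37 ≈ 0.40541.
Difference = 23/46 − 15/37 = 7/74 ≈ 0.0946.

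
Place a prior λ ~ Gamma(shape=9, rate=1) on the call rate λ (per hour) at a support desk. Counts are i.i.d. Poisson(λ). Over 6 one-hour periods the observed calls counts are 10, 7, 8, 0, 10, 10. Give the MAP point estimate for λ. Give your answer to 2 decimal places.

Σxᵢ = 10+7+8+0+10+10 = 45, with n = 6.
Posterior ∝ λ^8e^(−1λ) · λ^45e^(−6λ) = λ^53e^(−7λ), i.e. Gamma(shape=54, rate=7).
The mode of a Gamma(a, b) with a ≥ 1 (shape–rate) is (a−1)/b = 53/7 ≈ 7.57.

λ̂_MAP = 7.57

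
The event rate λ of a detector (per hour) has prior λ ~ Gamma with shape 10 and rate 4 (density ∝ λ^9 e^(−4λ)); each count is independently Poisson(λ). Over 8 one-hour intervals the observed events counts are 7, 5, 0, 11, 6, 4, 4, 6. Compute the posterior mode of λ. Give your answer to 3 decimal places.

λ̂_MAP = 4.333

Σxᵢ = 7+5+0+11+6+4+4+6 = 43, with n = 8.
Posterior ∝ λ^9e^(−4λ) · λ^43e^(−8λ) = λ^52e^(−12λ), i.e. Gamma(shape=53, rate=12).
The mode of a Gamma(a, b) with a ≥ 1 (shape–rate) is (a−1)/b = 52/12 ≈ 4.333.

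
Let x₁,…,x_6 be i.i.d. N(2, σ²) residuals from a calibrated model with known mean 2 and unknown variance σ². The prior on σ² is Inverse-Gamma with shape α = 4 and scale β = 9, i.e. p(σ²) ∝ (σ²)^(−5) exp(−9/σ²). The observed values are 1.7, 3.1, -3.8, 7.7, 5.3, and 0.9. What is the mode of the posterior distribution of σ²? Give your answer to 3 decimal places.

Sum of squared deviations about the known mean: SS = (1.7−2)² + (3.1−2)² + (-3.8−2)² + (7.7−2)² + (5.3−2)² + (0.9−2)² = 79.53.
The Normal likelihood contributes (σ²)^(−n/2) exp(−SS/(2σ²)), so the posterior is Inverse-Gamma(α + n/2, β + SS/2) = Inverse-Gamma(7, 48.765).
The mode of Inverse-Gamma(a, b) is b/(a+1) = 48.765/8 ≈ 6.096.

σ̂²_MAP = 6.096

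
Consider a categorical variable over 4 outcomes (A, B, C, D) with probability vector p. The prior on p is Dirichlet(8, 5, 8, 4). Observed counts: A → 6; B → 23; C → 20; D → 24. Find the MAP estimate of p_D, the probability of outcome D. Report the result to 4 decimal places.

MAP estimate of p_D = 0.2872

The posterior is Dirichlet(αᵢ + nᵢ) = Dirichlet(14, 28, 28, 28).
For a Dirichlet(a₁,…,a_K) with all aᵢ > 1, the mode has j-th component (aⱼ − 1)/(Σaᵢ − K).
Here Σaᵢ = 98 and K = 4, so p_D = (28 − 1)/(98 − 4) = 27/94 ≈ 0.2872.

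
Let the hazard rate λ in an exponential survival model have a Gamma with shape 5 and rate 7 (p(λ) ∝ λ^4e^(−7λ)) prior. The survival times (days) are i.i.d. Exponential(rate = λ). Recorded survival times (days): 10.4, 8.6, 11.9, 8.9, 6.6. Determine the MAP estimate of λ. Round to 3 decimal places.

The Exponential(rate=λ) likelihood is ∝ λ^n e^(−λΣtᵢ). Here n = 5 and Σtᵢ = 10.4 + 8.6 + 11.9 + 8.9 + 6.6 = 46.4.
Posterior ∝ λ^4e^(−7λ) · λ^5e^(−46.4λ) = λ^9e^(−53.4λ), i.e. Gamma(10, 53.4).
Mode = (a−1)/b = 9/53.4 ≈ 0.169.

λ̂_MAP = 0.169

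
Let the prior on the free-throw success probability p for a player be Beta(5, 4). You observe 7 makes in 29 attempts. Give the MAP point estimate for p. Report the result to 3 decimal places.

Prior: Beta(5, 4).
Data: 7 successes in 29 trials. The binomial likelihood contributes p^7(1−p)^22, so the posterior is Beta(5+7, 4+22) = Beta(12, 26).
For Beta(a, b) with a, b > 1 the mode is (a−1)/(a+b−2) = 11/36 ≈ 0.306.

p̂_MAP = 0.306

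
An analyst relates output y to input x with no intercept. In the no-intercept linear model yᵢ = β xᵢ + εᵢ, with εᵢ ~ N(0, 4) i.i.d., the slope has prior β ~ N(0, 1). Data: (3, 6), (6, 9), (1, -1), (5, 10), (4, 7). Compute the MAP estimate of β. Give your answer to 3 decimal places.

log p(β | y) = −Σ(yᵢ − βxᵢ)²/(2·4) − β²/(2·1) + const.
Setting the derivative to zero: Σxᵢ(yᵢ − βxᵢ)/4 − β/1 = 0, so β = Σxᵢyᵢ / (Σxᵢ² + σ²/τ²).
Σxᵢyᵢ = 3·6 + 6·9 + 1·(-1) + 5·10 + 4·7 = 149; Σxᵢ² = 87; σ²/τ² = 4.
β̂_MAP = 149 / (87 + 4) = 149/91 ≈ 1.637.

β̂_MAP = 1.637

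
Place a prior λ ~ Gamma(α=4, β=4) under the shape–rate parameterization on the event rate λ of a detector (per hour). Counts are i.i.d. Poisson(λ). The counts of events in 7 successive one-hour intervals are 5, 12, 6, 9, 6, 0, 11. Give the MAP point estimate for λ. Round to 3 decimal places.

λ̂_MAP = 4.727

Σxᵢ = 5+12+6+9+6+0+11 = 49, with n = 7.
Posterior ∝ λ^3e^(−4λ) · λ^49e^(−7λ) = λ^52e^(−11λ), i.e. Gamma(shape=53, rate=11).
The mode of a Gamma(a, b) with a ≥ 1 (shape–rate) is (a−1)/b = 52/11 ≈ 4.727.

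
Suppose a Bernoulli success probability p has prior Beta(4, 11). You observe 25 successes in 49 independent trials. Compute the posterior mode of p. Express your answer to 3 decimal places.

p̂_MAP = 0.452

Prior: Beta(4, 11).
Data: 25 successes in 49 trials. The binomial likelihood contributes p^25(1−p)^24, so the posterior is Beta(4+25, 11+24) = Beta(29, 35).
For Beta(a, b) with a, b > 1 the mode is (a−1)/(a+b−2) = 28/62 ≈ 0.452.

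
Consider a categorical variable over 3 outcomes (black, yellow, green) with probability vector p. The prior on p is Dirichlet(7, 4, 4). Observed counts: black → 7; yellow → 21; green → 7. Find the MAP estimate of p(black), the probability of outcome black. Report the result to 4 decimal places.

The posterior is Dirichlet(αᵢ + nᵢ) = Dirichlet(14, 25, 11).
For a Dirichlet(a₁,…,a_K) with all aᵢ > 1, the mode has j-th component (aⱼ − 1)/(Σaᵢ − K).
Here Σaᵢ = 50 and K = 3, so p(black) = (14 − 1)/(50 − 3) = 13/47 ≈ 0.2766.

MAP estimate of p(black) = 0.2766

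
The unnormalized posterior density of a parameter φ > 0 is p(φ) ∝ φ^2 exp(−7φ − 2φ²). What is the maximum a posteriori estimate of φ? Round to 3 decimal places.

φ̂_MAP = 0.250

ℓ'(φ) = 2/φ − 7 − 4φ. Setting this to zero and multiplying by φ: 4φ² + 7φ − 2 = 0.
φ = (−7 + √(7² + 4·4·2)) / (2·4) = (−7 + √81) / 8 = (−7 + 9)/8 = 1/4.
ℓ''(φ) = −2/φ² − 4 < 0, confirming a maximum.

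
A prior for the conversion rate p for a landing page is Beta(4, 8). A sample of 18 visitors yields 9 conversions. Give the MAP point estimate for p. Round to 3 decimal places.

Prior: Beta(4, 8).
Data: 9 successes in 18 trials. The binomial likelihood contributes p^9(1−p)^9, so the posterior is Beta(4+9, 8+9) = Beta(13, 17).
For Beta(a, b) with a, b > 1 the mode is (a−1)/(a+b−2) = 12/28 ≈ 0.429.

p̂_MAP = 0.429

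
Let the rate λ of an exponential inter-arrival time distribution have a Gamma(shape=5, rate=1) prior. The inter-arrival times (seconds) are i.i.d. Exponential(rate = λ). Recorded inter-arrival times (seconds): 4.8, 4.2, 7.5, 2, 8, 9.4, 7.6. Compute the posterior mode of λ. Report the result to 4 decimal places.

λ̂_MAP = 0.2472

The Exponential(rate=λ) likelihood is ∝ λ^n e^(−λΣtᵢ). Here n = 7 and Σtᵢ = 4.8 + 4.2 + 7.5 + 2 + 8 + 9.4 + 7.6 = 43.5.
Posterior ∝ λ^4e^(−1λ) · λ^7e^(−43.5λ) = λ^11e^(−44.5λ), i.e. Gamma(12, 44.5).
Mode = (a−1)/b = 11/44.5 ≈ 0.2472.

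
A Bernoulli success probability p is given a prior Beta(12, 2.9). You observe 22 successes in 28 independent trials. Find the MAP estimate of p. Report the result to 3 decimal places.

p̂_MAP = 0.807

Prior: Beta(12, 2.9).
Data: 22 successes in 28 trials. The binomial likelihood contributes p^22(1−p)^6, so the posterior is Beta(12+22, 2.9+6) = Beta(34, 8.9).
For Beta(a, b) with a, b > 1 the mode is (a−1)/(a+b−2) = 33/40.9 ≈ 0.807.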